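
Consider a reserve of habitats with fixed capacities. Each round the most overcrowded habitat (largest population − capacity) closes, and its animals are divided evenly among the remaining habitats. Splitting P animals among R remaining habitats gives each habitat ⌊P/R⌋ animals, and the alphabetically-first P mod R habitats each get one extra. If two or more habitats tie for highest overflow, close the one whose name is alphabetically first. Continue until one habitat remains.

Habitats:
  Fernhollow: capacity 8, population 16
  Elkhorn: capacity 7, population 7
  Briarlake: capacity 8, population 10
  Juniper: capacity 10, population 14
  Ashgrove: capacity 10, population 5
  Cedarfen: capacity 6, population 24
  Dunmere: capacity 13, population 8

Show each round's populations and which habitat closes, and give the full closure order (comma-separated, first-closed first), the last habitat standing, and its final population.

Closure order: Cedarfen, Fernhollow, Juniper, Briarlake, Elkhorn, Ashgrove
Last habitat: Dunmere with 84 animals

Round 1: Ashgrove=5 Briarlake=10 Cedarfen=24 Dunmere=8 Elkhorn=7 Fernhollow=16 Juniper=14 → close Cedarfen (overflow 18)
  24÷6 = 4 each, +1 to first 0
Round 2: Ashgrove=9 Briarlake=14 Dunmere=12 Elkhorn=11 Fernhollow=20 Juniper=18 → close Fernhollow (overflow 12)
  20÷5 = 4 each, +1 to first 0
Round 3: Ashgrove=13 Briarlake=18 Dunmere=16 Elkhorn=15 Juniper=22 → close Juniper (overflow 12)
  22÷4 = 5 each, +1 to first 2
Round 4: Ashgrove=19 Briarlake=24 Dunmere=21 Elkhorn=20 → close Briarlake (overflow 16)
  24÷3 = 8 each, +1 to first 0
Round 5: Ashgrove=27 Dunmere=29 Elkhorn=28 → close Elkhorn (overflow 21)
  28÷2 = 14 each, +1 to first 0
Round 6: Ashgrove=41 Dunmere=43 → close Ashgrove (overflow 31)
  41÷1 = 41 each, +1 to first 0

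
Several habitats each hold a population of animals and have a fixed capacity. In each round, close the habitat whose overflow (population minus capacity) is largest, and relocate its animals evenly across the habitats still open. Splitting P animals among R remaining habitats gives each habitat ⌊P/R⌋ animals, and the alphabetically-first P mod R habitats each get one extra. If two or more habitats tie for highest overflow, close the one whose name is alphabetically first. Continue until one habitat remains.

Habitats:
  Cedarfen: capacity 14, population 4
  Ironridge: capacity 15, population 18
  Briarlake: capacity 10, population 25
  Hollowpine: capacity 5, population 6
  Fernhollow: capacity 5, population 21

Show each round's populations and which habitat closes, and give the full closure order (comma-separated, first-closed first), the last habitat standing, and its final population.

Closure order: Fernhollow, Briarlake, Ironridge, Hollowpine
Last habitat: Cedarfen with 74 animals

Round 1: Briarlake=25 Cedarfen=4 Fernhollow=21 Hollowpine=6 Ironridge=18 → close Fernhollow (overflow 16)
  21÷4 = 5 each, +1 to first 1
Round 2: Briarlake=31 Cedarfen=9 Hollowpine=11 Ironridge=23 → close Briarlake (overflow 21)
  31÷3 = 10 each, +1 to first 1
Round 3: Cedarfen=20 Hollowpine=21 Ironridge=33 → close Ironridge (overflow 18)
  33÷2 = 16 each, +1 to first 1
Round 4: Cedarfen=37 Hollowpine=37 → close Hollowpine (overflow 32)
  37÷1 = 37 each, +1 to first 0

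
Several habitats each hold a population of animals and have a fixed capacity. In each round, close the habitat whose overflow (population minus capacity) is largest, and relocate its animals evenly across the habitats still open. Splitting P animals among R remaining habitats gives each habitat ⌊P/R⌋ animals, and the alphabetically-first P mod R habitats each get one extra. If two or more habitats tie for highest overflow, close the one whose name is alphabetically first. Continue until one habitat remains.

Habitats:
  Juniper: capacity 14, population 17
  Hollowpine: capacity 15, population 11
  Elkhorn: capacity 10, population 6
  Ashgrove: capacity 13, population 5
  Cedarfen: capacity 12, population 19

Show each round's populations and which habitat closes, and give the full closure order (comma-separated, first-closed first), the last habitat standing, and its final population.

Closure order: Cedarfen, Juniper, Elkhorn, Hollowpine
Last habitat: Ashgrove with 58 animals

Round 1: Ashgrove=5 Cedarfen=19 Elkhorn=6 Hollowpine=11 Juniper=17 → close Cedarfen (overflow 7)
  19÷4 = 4 each, +1 to first 3
Round 2: Ashgrove=10 Elkhorn=11 Hollowpine=16 Juniper=21 → close Juniper (overflow 7)
  21÷3 = 7 each, +1 to first 0
Round 3: Ashgrove=17 Elkhorn=18 Hollowpine=23 → close Elkhorn (overflow 8)
  18÷2 = 9 each, +1 to first 0
Round 4: Ashgrove=26 Hollowpine=32 → close Hollowpine (overflow 17)
  32÷1 = 32 each, +1 to first 0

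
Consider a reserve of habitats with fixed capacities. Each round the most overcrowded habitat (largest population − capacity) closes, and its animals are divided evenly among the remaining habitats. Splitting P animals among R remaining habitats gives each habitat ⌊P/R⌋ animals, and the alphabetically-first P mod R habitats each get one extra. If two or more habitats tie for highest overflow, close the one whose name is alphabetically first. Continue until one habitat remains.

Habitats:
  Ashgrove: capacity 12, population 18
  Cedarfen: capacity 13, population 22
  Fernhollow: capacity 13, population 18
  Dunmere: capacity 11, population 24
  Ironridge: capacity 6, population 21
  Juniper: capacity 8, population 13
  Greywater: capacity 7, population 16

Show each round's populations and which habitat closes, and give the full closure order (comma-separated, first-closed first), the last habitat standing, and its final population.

Round 1: Ashgrove=18 Cedarfen=22 Dunmere=24 Fernhollow=18 Greywater=16 Ironridge=21 Juniper=13 → close Ironridge (overflow 15)
  21÷6 = 3 each, +1 to first 3
Round 2: Ashgrove=22 Cedarfen=26 Dunmere=28 Fernhollow=21 Greywater=19 Juniper=16 → close Dunmere (overflow 17)
  28÷5 = 5 each, +1 to first 3
Round 3: Ashgrove=28 Cedarfen=32 Fernhollow=27 Greywater=24 Juniper=21 → close Cedarfen (overflow 19)
  32÷4 = 8 each, +1 to first 0
Round 4: Ashgrove=36 Fernhollow=35 Greywater=32 Juniper=29 → close Greywater (overflow 25)
  32÷3 = 10 each, +1 to first 2
Round 5: Ashgrove=47 Fernhollow=46 Juniper=39 → close Ashgrove (overflow 35)
  47÷2 = 23 each, +1 to first 1
Round 6: Fernhollow=70 Juniper=62 → close Fernhollow (overflow 57)
  70÷1 = 70 each, +1 to first 0

Closure order: Ironridge, Dunmere, Cedarfen, Greywater, Ashgrove, Fernhollow
Last habitat: Juniper with 132 animals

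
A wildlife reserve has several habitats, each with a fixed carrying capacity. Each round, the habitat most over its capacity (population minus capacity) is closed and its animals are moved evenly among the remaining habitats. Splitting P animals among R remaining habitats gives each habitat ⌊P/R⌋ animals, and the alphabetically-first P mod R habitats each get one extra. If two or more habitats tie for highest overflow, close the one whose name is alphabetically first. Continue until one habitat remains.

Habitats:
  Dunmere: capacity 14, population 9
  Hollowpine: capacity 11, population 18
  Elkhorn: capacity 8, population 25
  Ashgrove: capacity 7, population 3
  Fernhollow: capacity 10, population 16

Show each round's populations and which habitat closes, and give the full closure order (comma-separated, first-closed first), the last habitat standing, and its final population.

Closure order: Elkhorn, Hollowpine, Fernhollow, Ashgrove
Last habitat: Dunmere with 71 animals

Round 1: Ashgrove=3 Dunmere=9 Elkhorn=25 Fernhollow=16 Hollowpine=18 → close Elkhorn (overflow 17)
  25÷4 = 6 each, +1 to first 1
Round 2: Ashgrove=10 Dunmere=15 Fernhollow=22 Hollowpine=24 → close Hollowpine (overflow 13)
  24÷3 = 8 each, +1 to first 0
Round 3: Ashgrove=18 Dunmere=23 Fernhollow=30 → close Fernhollow (overflow 20)
  30÷2 = 15 each, +1 to first 0
Round 4: Ashgrove=33 Dunmere=38 → close Ashgrove (overflow 26)
  33÷1 = 33 each, +1 to first 0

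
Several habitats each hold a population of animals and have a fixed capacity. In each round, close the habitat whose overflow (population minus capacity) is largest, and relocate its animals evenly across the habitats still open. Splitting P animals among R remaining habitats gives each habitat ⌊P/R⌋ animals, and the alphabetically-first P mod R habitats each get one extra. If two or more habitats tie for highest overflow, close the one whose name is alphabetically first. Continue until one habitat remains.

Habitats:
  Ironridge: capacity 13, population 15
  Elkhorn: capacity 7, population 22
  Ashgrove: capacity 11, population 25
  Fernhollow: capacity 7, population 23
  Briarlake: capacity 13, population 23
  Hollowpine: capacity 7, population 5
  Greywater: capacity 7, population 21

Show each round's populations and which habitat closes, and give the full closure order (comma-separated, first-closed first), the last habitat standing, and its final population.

Closure order: Fernhollow, Elkhorn, Ashgrove, Greywater, Briarlake, Ironridge
Last habitat: Hollowpine with 134 animals

Round 1: Ashgrove=25 Briarlake=23 Elkhorn=22 Fernhollow=23 Greywater=21 Hollowpine=5 Ironridge=15 → close Fernhollow (overflow 16)
  23÷6 = 3 each, +1 to first 5
Round 2: Ashgrove=29 Briarlake=27 Elkhorn=26 Greywater=25 Hollowpine=9 Ironridge=18 → close Elkhorn (overflow 19)
  26÷5 = 5 each, +1 to first 1
Round 3: Ashgrove=35 Briarlake=32 Greywater=30 Hollowpine=14 Ironridge=23 → close Ashgrove (overflow 24)
  35÷4 = 8 each, +1 to first 3
Round 4: Briarlake=41 Greywater=39 Hollowpine=23 Ironridge=31 → close Greywater (overflow 32)
  39÷3 = 13 each, +1 to first 0
Round 5: Briarlake=54 Hollowpine=36 Ironridge=44 → close Briarlake (overflow 41)
  54÷2 = 27 each, +1 to first 0
Round 6: Hollowpine=63 Ironridge=71 → close Ironridge (overflow 58)
  71÷1 = 71 each, +1 to first 0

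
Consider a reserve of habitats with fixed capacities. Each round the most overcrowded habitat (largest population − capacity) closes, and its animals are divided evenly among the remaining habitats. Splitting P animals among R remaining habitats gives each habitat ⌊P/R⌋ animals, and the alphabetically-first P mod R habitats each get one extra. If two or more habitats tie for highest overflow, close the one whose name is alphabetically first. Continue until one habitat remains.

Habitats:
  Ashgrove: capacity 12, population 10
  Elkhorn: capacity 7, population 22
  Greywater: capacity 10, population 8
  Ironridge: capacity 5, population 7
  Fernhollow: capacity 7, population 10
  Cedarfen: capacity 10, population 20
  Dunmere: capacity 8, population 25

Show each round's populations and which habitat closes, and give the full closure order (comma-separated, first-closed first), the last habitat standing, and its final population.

Round 1: Ashgrove=10 Cedarfen=20 Dunmere=25 Elkhorn=22 Fernhollow=10 Greywater=8 Ironridge=7 → close Dunmere (overflow 17)
  25÷6 = 4 each, +1 to first 1
Round 2: Ashgrove=15 Cedarfen=24 Elkhorn=26 Fernhollow=14 Greywater=12 Ironridge=11 → close Elkhorn (overflow 19)
  26÷5 = 5 each, +1 to first 1
Round 3: Ashgrove=21 Cedarfen=29 Fernhollow=19 Greywater=17 Ironridge=16 → close Cedarfen (overflow 19)
  29÷4 = 7 each, +1 to first 1
Round 4: Ashgrove=29 Fernhollow=26 Greywater=24 Ironridge=23 → close Fernhollow (overflow 19)
  26÷3 = 8 each, +1 to first 2
Round 5: Ashgrove=38 Greywater=33 Ironridge=31 → close Ashgrove (overflow 26)
  38÷2 = 19 each, +1 to first 0
Round 6: Greywater=52 Ironridge=50 → close Ironridge (overflow 45)
  50÷1 = 50 each, +1 to first 0

Closure order: Dunmere, Elkhorn, Cedarfen, Fernhollow, Ashgrove, Ironridge
Last habitat: Greywater with 102 animals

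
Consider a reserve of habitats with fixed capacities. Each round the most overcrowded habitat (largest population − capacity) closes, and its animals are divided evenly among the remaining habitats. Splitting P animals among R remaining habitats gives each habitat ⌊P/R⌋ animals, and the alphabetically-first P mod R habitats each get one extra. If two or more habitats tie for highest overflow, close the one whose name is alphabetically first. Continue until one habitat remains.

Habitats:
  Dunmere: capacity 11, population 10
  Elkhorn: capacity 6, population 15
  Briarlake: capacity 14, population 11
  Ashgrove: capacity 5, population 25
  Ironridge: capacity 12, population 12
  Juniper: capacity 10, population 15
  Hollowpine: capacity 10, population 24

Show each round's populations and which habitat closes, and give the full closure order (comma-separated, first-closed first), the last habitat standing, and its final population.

Round 1: Ashgrove=25 Briarlake=11 Dunmere=10 Elkhorn=15 Hollowpine=24 Ironridge=12 Juniper=15 → close Ashgrove (overflow 20)
  25÷6 = 4 each, +1 to first 1
Round 2: Briarlake=16 Dunmere=14 Elkhorn=19 Hollowpine=28 Ironridge=16 Juniper=19 → close Hollowpine (overflow 18)
  28÷5 = 5 each, +1 to first 3
Round 3: Briarlake=22 Dunmere=20 Elkhorn=25 Ironridge=21 Juniper=24 → close Elkhorn (overflow 19)
  25÷4 = 6 each, +1 to first 1
Round 4: Briarlake=29 Dunmere=26 Ironridge=27 Juniper=30 → close Juniper (overflow 20)
  30÷3 = 10 each, +1 to first 0
Round 5: Briarlake=39 Dunmere=36 Ironridge=37 → close Briarlake (overflow 25)
  39÷2 = 19 each, +1 to first 1
Round 6: Dunmere=56 Ironridge=56 → close Dunmere (overflow 45)
  56÷1 = 56 each, +1 to first 0

Closure order: Ashgrove, Hollowpine, Elkhorn, Juniper, Briarlake, Dunmere
Last habitat: Ironridge with 112 animals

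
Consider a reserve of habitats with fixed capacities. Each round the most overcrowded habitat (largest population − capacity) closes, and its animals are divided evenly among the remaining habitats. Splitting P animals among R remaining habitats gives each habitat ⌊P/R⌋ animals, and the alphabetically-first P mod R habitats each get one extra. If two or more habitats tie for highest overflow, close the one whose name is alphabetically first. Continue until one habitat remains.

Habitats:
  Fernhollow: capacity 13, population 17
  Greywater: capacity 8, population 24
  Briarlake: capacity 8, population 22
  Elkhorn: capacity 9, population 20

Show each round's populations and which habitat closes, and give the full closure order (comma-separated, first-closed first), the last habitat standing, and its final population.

Round 1: Briarlake=22 Elkhorn=20 Fernhollow=17 Greywater=24 → close Greywater (overflow 16)
  24÷3 = 8 each, +1 to first 0
Round 2: Briarlake=30 Elkhorn=28 Fernhollow=25 → close Briarlake (overflow 22)
  30÷2 = 15 each, +1 to first 0
Round 3: Elkhorn=43 Fernhollow=40 → close Elkhorn (overflow 34)
  43÷1 = 43 each, +1 to first 0

Closure order: Greywater, Briarlake, Elkhorn
Last habitat: Fernhollow with 83 animals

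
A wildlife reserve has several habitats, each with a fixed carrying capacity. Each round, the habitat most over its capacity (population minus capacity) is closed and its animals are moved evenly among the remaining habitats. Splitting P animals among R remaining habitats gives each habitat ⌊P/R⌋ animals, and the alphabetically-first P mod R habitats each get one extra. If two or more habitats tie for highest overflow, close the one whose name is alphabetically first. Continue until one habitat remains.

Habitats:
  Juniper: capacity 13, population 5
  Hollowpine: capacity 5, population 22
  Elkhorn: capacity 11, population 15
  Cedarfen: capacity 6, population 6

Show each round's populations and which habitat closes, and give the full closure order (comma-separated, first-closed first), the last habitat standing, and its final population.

Closure order: Hollowpine, Elkhorn, Cedarfen
Last habitat: Juniper with 48 animals

Round 1: Cedarfen=6 Elkhorn=15 Hollowpine=22 Juniper=5 → close Hollowpine (overflow 17)
  22÷3 = 7 each, +1 to first 1
Round 2: Cedarfen=14 Elkhorn=22 Juniper=12 → close Elkhorn (overflow 11)
  22÷2 = 11 each, +1 to first 0
Round 3: Cedarfen=25 Juniper=23 → close Cedarfen (overflow 19)
  25÷1 = 25 each, +1 to first 0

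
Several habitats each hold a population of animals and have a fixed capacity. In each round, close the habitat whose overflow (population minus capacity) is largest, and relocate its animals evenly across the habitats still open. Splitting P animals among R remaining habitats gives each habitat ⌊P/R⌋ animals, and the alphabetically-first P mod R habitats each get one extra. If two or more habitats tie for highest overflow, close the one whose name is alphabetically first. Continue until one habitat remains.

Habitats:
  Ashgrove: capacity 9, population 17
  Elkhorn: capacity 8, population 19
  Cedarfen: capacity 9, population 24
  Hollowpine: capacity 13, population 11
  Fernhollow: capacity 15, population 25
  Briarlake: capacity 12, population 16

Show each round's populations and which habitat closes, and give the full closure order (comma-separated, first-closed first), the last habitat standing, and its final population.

Closure order: Cedarfen, Elkhorn, Fernhollow, Ashgrove, Briarlake
Last habitat: Hollowpine with 112 animals

Round 1: Ashgrove=17 Briarlake=16 Cedarfen=24 Elkhorn=19 Fernhollow=25 Hollowpine=11 → close Cedarfen (overflow 15)
  24÷5 = 4 each, +1 to first 4
Round 2: Ashgrove=22 Briarlake=21 Elkhorn=24 Fernhollow=30 Hollowpine=15 → close Elkhorn (overflow 16)
  24÷4 = 6 each, +1 to first 0
Round 3: Ashgrove=28 Briarlake=27 Fernhollow=36 Hollowpine=21 → close Fernhollow (overflow 21)
  36÷3 = 12 each, +1 to first 0
Round 4: Ashgrove=40 Briarlake=39 Hollowpine=33 → close Ashgrove (overflow 31)
  40÷2 = 20 each, +1 to first 0
Round 5: Briarlake=59 Hollowpine=53 → close Briarlake (overflow 47)
  59÷1 = 59 each, +1 to first 0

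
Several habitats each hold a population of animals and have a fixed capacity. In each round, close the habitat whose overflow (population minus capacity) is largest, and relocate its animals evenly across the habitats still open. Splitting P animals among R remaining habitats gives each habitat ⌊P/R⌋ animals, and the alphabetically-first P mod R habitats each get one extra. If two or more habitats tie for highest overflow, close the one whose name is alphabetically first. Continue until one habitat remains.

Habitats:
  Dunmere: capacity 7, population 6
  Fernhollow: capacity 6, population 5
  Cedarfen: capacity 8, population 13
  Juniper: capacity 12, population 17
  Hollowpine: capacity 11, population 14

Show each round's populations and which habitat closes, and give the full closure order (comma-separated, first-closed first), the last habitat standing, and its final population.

Closure order: Cedarfen, Juniper, Hollowpine, Dunmere
Last habitat: Fernhollow with 55 animals

Round 1: Cedarfen=13 Dunmere=6 Fernhollow=5 Hollowpine=14 Juniper=17 → close Cedarfen (overflow 5)
  13÷4 = 3 each, +1 to first 1
Round 2: Dunmere=10 Fernhollow=8 Hollowpine=17 Juniper=20 → close Juniper (overflow 8)
  20÷3 = 6 each, +1 to first 2
Round 3: Dunmere=17 Fernhollow=15 Hollowpine=23 → close Hollowpine (overflow 12)
  23÷2 = 11 each, +1 to first 1
Round 4: Dunmere=29 Fernhollow=26 → close Dunmere (overflow 22)
  29÷1 = 29 each, +1 to first 0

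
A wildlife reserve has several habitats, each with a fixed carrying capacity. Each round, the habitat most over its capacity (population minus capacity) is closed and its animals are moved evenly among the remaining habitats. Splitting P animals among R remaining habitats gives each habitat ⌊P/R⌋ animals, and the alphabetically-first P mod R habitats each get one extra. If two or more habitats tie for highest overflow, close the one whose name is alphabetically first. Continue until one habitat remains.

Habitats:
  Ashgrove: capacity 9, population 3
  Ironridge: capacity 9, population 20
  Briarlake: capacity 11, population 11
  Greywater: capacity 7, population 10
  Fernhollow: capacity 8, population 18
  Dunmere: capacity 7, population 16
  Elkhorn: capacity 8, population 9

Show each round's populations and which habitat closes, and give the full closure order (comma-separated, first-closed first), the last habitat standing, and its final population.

Closure order: Ironridge, Fernhollow, Dunmere, Greywater, Briarlake, Elkhorn
Last habitat: Ashgrove with 87 animals

Round 1: Ashgrove=3 Briarlake=11 Dunmere=16 Elkhorn=9 Fernhollow=18 Greywater=10 Ironridge=20 → close Ironridge (overflow 11)
  20÷6 = 3 each, +1 to first 2
Round 2: Ashgrove=7 Briarlake=15 Dunmere=19 Elkhorn=12 Fernhollow=21 Greywater=13 → close Fernhollow (overflow 13)
  21÷5 = 4 each, +1 to first 1
Round 3: Ashgrove=12 Briarlake=19 Dunmere=23 Elkhorn=16 Greywater=17 → close Dunmere (overflow 16)
  23÷4 = 5 each, +1 to first 3
Round 4: Ashgrove=18 Briarlake=25 Elkhorn=22 Greywater=22 → close Greywater (overflow 15)
  22÷3 = 7 each, +1 to first 1
Round 5: Ashgrove=26 Briarlake=32 Elkhorn=29 → close Briarlake (overflow 21)
  32÷2 = 16 each, +1 to first 0
Round 6: Ashgrove=42 Elkhorn=45 → close Elkhorn (overflow 37)
  45÷1 = 45 each, +1 to first 0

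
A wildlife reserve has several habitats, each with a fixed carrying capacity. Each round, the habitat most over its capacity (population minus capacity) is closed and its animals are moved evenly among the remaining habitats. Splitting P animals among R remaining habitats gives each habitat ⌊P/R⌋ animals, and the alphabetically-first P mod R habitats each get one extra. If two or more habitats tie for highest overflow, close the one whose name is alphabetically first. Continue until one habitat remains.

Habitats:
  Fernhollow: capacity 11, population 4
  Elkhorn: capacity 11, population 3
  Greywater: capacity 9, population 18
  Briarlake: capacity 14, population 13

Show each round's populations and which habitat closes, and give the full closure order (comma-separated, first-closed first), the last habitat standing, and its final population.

Round 1: Briarlake=13 Elkhorn=3 Fernhollow=4 Greywater=18 → close Greywater (overflow 9)
  18÷3 = 6 each, +1 to first 0
Round 2: Briarlake=19 Elkhorn=9 Fernhollow=10 → close Briarlake (overflow 5)
  19÷2 = 9 each, +1 to first 1
Round 3: Elkhorn=19 Fernhollow=19 → close Elkhorn (overflow 8)
  19÷1 = 19 each, +1 to first 0

Closure order: Greywater, Briarlake, Elkhorn
Last habitat: Fernhollow with 38 animals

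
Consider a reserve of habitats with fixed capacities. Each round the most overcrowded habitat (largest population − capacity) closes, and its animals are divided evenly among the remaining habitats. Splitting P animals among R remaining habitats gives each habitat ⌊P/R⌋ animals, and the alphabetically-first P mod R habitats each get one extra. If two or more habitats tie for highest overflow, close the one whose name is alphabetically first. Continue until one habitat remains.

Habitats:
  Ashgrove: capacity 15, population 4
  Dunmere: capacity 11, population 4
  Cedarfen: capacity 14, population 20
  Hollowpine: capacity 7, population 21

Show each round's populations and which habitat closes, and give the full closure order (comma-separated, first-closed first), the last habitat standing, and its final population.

Closure order: Hollowpine, Cedarfen, Dunmere
Last habitat: Ashgrove with 49 animals

Round 1: Ashgrove=4 Cedarfen=20 Dunmere=4 Hollowpine=21 → close Hollowpine (overflow 14)
  21÷3 = 7 each, +1 to first 0
Round 2: Ashgrove=11 Cedarfen=27 Dunmere=11 → close Cedarfen (overflow 13)
  27÷2 = 13 each, +1 to first 1
Round 3: Ashgrove=25 Dunmere=24 → close Dunmere (overflow 13)
  24÷1 = 24 each, +1 to first 0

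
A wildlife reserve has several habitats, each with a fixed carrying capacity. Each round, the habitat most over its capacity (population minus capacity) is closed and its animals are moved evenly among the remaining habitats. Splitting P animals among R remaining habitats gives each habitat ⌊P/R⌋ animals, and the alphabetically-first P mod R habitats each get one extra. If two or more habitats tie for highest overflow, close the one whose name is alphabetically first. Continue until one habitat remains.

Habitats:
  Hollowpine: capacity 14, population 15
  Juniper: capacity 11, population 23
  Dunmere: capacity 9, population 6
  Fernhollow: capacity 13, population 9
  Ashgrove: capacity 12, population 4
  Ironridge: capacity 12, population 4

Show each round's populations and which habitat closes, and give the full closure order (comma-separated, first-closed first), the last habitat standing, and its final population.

Closure order: Juniper, Hollowpine, Dunmere, Fernhollow, Ashgrove
Last habitat: Ironridge with 61 animals

Round 1: Ashgrove=4 Dunmere=6 Fernhollow=9 Hollowpine=15 Ironridge=4 Juniper=23 → close Juniper (overflow 12)
  23÷5 = 4 each, +1 to first 3
Round 2: Ashgrove=9 Dunmere=11 Fernhollow=14 Hollowpine=19 Ironridge=8 → close Hollowpine (overflow 5)
  19÷4 = 4 each, +1 to first 3
Round 3: Ashgrove=14 Dunmere=16 Fernhollow=19 Ironridge=12 → close Dunmere (overflow 7)
  16÷3 = 5 each, +1 to first 1
Round 4: Ashgrove=20 Fernhollow=24 Ironridge=17 → close Fernhollow (overflow 11)
  24÷2 = 12 each, +1 to first 0
Round 5: Ashgrove=32 Ironridge=29 → close Ashgrove (overflow 20)
  32÷1 = 32 each, +1 to first 0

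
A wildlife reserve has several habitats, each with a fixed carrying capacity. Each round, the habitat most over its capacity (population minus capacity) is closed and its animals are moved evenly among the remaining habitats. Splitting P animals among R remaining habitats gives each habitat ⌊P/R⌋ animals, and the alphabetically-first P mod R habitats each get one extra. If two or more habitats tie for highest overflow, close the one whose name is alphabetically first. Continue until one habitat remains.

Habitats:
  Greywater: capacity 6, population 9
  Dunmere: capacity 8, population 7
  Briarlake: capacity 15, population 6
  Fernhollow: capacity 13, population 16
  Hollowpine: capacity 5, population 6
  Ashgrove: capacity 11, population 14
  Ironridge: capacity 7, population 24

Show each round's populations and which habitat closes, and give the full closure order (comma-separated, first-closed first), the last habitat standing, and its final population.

Closure order: Ironridge, Ashgrove, Fernhollow, Greywater, Hollowpine, Dunmere
Last habitat: Briarlake with 82 animals

Round 1: Ashgrove=14 Briarlake=6 Dunmere=7 Fernhollow=16 Greywater=9 Hollowpine=6 Ironridge=24 → close Ironridge (overflow 17)
  24÷6 = 4 each, +1 to first 0
Round 2: Ashgrove=18 Briarlake=10 Dunmere=11 Fernhollow=20 Greywater=13 Hollowpine=10 → close Ashgrove (overflow 7)
  18÷5 = 3 each, +1 to first 3
Round 3: Briarlake=14 Dunmere=15 Fernhollow=24 Greywater=16 Hollowpine=13 → close Fernhollow (overflow 11)
  24÷4 = 6 each, +1 to first 0
Round 4: Briarlake=20 Dunmere=21 Greywater=22 Hollowpine=19 → close Greywater (overflow 16)
  22÷3 = 7 each, +1 to first 1
Round 5: Briarlake=28 Dunmere=28 Hollowpine=26 → close Hollowpine (overflow 21)
  26÷2 = 13 each, +1 to first 0
Round 6: Briarlake=41 Dunmere=41 → close Dunmere (overflow 33)
  41÷1 = 41 each, +1 to first 0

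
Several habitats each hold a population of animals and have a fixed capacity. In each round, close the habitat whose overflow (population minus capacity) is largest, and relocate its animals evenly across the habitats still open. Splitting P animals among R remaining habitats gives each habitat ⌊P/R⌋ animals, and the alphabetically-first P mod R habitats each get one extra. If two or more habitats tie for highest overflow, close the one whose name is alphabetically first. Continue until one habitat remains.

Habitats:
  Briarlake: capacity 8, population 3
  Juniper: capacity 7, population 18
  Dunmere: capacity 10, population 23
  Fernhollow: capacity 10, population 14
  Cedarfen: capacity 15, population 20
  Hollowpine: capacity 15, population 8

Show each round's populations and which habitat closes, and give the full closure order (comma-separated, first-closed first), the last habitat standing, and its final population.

Closure order: Dunmere, Juniper, Cedarfen, Fernhollow, Briarlake
Last habitat: Hollowpine with 86 animals

Round 1: Briarlake=3 Cedarfen=20 Dunmere=23 Fernhollow=14 Hollowpine=8 Juniper=18 → close Dunmere (overflow 13)
  23÷5 = 4 each, +1 to first 3
Round 2: Briarlake=8 Cedarfen=25 Fernhollow=19 Hollowpine=12 Juniper=22 → close Juniper (overflow 15)
  22÷4 = 5 each, +1 to first 2
Round 3: Briarlake=14 Cedarfen=31 Fernhollow=24 Hollowpine=17 → close Cedarfen (overflow 16)
  31÷3 = 10 each, +1 to first 1
Round 4: Briarlake=25 Fernhollow=34 Hollowpine=27 → close Fernhollow (overflow 24)
  34÷2 = 17 each, +1 to first 0
Round 5: Briarlake=42 Hollowpine=44 → close Briarlake (overflow 34)
  42÷1 = 42 each, +1 to first 0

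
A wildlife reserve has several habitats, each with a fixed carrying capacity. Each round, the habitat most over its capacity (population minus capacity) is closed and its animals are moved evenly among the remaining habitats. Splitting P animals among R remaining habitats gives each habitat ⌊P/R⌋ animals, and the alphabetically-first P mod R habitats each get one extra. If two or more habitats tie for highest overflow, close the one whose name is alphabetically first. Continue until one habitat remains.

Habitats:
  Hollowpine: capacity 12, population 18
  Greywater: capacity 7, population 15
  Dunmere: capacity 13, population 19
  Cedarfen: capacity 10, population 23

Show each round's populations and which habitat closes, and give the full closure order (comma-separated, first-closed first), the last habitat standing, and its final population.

Closure order: Cedarfen, Greywater, Dunmere
Last habitat: Hollowpine with 75 animals

Round 1: Cedarfen=23 Dunmere=19 Greywater=15 Hollowpine=18 → close Cedarfen (overflow 13)
  23÷3 = 7 each, +1 to first 2
Round 2: Dunmere=27 Greywater=23 Hollowpine=25 → close Greywater (overflow 16)
  23÷2 = 11 each, +1 to first 1
Round 3: Dunmere=39 Hollowpine=36 → close Dunmere (overflow 26)
  39÷1 = 39 each, +1 to first 0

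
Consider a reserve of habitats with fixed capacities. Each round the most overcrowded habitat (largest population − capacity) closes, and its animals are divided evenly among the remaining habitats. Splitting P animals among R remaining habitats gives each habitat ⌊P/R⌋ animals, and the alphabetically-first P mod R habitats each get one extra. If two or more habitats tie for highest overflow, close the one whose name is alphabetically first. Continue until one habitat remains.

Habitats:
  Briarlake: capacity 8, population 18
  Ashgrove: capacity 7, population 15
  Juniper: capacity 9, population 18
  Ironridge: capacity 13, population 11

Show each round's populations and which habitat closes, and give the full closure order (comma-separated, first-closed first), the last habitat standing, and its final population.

Closure order: Briarlake, Juniper, Ashgrove
Last habitat: Ironridge with 62 animals

Round 1: Ashgrove=15 Briarlake=18 Ironridge=11 Juniper=18 → close Briarlake (overflow 10)
  18÷3 = 6 each, +1 to first 0
Round 2: Ashgrove=21 Ironridge=17 Juniper=24 → close Juniper (overflow 15)
  24÷2 = 12 each, +1 to first 0
Round 3: Ashgrove=33 Ironridge=29 → close Ashgrove (overflow 26)
  33÷1 = 33 each, +1 to first 0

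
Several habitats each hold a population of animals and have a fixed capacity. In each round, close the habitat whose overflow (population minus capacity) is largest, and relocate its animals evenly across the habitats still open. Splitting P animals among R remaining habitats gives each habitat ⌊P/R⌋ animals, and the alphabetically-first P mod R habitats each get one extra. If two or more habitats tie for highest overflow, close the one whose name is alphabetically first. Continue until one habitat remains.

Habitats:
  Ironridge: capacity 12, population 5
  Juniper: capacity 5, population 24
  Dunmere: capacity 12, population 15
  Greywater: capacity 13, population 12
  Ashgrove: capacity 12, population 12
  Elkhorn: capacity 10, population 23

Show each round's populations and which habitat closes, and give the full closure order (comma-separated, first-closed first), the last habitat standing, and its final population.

Round 1: Ashgrove=12 Dunmere=15 Elkhorn=23 Greywater=12 Ironridge=5 Juniper=24 → close Juniper (overflow 19)
  24÷5 = 4 each, +1 to first 4
Round 2: Ashgrove=17 Dunmere=20 Elkhorn=28 Greywater=17 Ironridge=9 → close Elkhorn (overflow 18)
  28÷4 = 7 each, +1 to first 0
Round 3: Ashgrove=24 Dunmere=27 Greywater=24 Ironridge=16 → close Dunmere (overflow 15)
  27÷3 = 9 each, +1 to first 0
Round 4: Ashgrove=33 Greywater=33 Ironridge=25 → close Ashgrove (overflow 21)
  33÷2 = 16 each, +1 to first 1
Round 5: Greywater=50 Ironridge=41 → close Greywater (overflow 37)
  50÷1 = 50 each, +1 to first 0

Closure order: Juniper, Elkhorn, Dunmere, Ashgrove, Greywater
Last habitat: Ironridge with 91 animals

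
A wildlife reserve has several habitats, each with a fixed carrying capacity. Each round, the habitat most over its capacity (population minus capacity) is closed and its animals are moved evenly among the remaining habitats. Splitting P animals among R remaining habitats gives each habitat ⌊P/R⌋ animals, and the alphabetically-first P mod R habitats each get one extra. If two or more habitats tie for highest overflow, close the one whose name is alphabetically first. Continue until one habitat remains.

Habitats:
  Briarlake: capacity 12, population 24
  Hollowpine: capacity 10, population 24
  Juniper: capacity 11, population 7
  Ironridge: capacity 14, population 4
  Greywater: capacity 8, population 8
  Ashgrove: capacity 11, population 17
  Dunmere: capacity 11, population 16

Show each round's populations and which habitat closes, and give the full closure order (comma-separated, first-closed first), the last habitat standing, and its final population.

Round 1: Ashgrove=17 Briarlake=24 Dunmere=16 Greywater=8 Hollowpine=24 Ironridge=4 Juniper=7 → close Hollowpine (overflow 14)
  24÷6 = 4 each, +1 to first 0
Round 2: Ashgrove=21 Briarlake=28 Dunmere=20 Greywater=12 Ironridge=8 Juniper=11 → close Briarlake (overflow 16)
  28÷5 = 5 each, +1 to first 3
Round 3: Ashgrove=27 Dunmere=26 Greywater=18 Ironridge=13 Juniper=16 → close Ashgrove (overflow 16)
  27÷4 = 6 each, +1 to first 3
Round 4: Dunmere=33 Greywater=25 Ironridge=20 Juniper=22 → close Dunmere (overflow 22)
  33÷3 = 11 each, +1 to first 0
Round 5: Greywater=36 Ironridge=31 Juniper=33 → close Greywater (overflow 28)
  36÷2 = 18 each, +1 to first 0
Round 6: Ironridge=49 Juniper=51 → close Juniper (overflow 40)
  51÷1 = 51 each, +1 to first 0

Closure order: Hollowpine, Briarlake, Ashgrove, Dunmere, Greywater, Juniper
Last habitat: Ironridge with 100 animals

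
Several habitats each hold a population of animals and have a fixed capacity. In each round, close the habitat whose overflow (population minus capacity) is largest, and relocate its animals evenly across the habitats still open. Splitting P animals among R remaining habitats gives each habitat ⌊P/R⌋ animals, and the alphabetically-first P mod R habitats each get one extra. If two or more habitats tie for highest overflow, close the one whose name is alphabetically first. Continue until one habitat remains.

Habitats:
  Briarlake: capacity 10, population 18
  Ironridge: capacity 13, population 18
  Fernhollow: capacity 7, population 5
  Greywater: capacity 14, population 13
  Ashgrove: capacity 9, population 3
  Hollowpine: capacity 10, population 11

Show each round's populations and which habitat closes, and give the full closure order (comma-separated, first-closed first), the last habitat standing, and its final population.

Round 1: Ashgrove=3 Briarlake=18 Fernhollow=5 Greywater=13 Hollowpine=11 Ironridge=18 → close Briarlake (overflow 8)
  18÷5 = 3 each, +1 to first 3
Round 2: Ashgrove=7 Fernhollow=9 Greywater=17 Hollowpine=14 Ironridge=21 → close Ironridge (overflow 8)
  21÷4 = 5 each, +1 to first 1
Round 3: Ashgrove=13 Fernhollow=14 Greywater=22 Hollowpine=19 → close Hollowpine (overflow 9)
  19÷3 = 6 each, +1 to first 1
Round 4: Ashgrove=20 Fernhollow=20 Greywater=28 → close Greywater (overflow 14)
  28÷2 = 14 each, +1 to first 0
Round 5: Ashgrove=34 Fernhollow=34 → close Fernhollow (overflow 27)
  34÷1 = 34 each, +1 to first 0

Closure order: Briarlake, Ironridge, Hollowpine, Greywater, Fernhollow
Last habitat: Ashgrove with 68 animals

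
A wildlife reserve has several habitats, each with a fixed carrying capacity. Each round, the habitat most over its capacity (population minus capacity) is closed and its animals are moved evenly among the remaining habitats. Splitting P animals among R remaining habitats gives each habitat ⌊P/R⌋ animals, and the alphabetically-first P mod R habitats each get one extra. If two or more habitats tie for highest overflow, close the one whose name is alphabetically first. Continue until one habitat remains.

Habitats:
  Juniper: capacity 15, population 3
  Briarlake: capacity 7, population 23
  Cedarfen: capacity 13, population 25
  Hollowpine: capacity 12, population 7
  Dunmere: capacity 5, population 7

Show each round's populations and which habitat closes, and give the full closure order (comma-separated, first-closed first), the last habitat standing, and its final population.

Round 1: Briarlake=23 Cedarfen=25 Dunmere=7 Hollowpine=7 Juniper=3 → close Briarlake (overflow 16)
  23÷4 = 5 each, +1 to first 3
Round 2: Cedarfen=31 Dunmere=13 Hollowpine=13 Juniper=8 → close Cedarfen (overflow 18)
  31÷3 = 10 each, +1 to first 1
Round 3: Dunmere=24 Hollowpine=23 Juniper=18 → close Dunmere (overflow 19)
  24÷2 = 12 each, +1 to first 0
Round 4: Hollowpine=35 Juniper=30 → close Hollowpine (overflow 23)
  35÷1 = 35 each, +1 to first 0

Closure order: Briarlake, Cedarfen, Dunmere, Hollowpine
Last habitat: Juniper with 65 animals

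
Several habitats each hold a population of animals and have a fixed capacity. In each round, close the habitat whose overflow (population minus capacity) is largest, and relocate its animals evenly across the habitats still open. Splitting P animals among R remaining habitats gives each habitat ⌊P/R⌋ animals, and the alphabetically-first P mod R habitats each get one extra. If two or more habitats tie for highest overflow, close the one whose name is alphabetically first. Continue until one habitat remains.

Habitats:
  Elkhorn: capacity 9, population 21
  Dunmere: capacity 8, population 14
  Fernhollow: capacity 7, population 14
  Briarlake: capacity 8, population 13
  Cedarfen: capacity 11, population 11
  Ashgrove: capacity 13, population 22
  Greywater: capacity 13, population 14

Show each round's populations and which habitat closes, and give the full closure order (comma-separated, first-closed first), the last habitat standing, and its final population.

Closure order: Elkhorn, Ashgrove, Briarlake, Fernhollow, Dunmere, Cedarfen
Last habitat: Greywater with 109 animals

Round 1: Ashgrove=22 Briarlake=13 Cedarfen=11 Dunmere=14 Elkhorn=21 Fernhollow=14 Greywater=14 → close Elkhorn (overflow 12)
  21÷6 = 3 each, +1 to first 3
Round 2: Ashgrove=26 Briarlake=17 Cedarfen=15 Dunmere=17 Fernhollow=17 Greywater=17 → close Ashgrove (overflow 13)
  26÷5 = 5 each, +1 to first 1
Round 3: Briarlake=23 Cedarfen=20 Dunmere=22 Fernhollow=22 Greywater=22 → close Briarlake (overflow 15)
  23÷4 = 5 each, +1 to first 3
Round 4: Cedarfen=26 Dunmere=28 Fernhollow=28 Greywater=27 → close Fernhollow (overflow 21)
  28÷3 = 9 each, +1 to first 1
Round 5: Cedarfen=36 Dunmere=37 Greywater=36 → close Dunmere (overflow 29)
  37÷2 = 18 each, +1 to first 1
Round 6: Cedarfen=55 Greywater=54 → close Cedarfen (overflow 44)
  55÷1 = 55 each, +1 to first 0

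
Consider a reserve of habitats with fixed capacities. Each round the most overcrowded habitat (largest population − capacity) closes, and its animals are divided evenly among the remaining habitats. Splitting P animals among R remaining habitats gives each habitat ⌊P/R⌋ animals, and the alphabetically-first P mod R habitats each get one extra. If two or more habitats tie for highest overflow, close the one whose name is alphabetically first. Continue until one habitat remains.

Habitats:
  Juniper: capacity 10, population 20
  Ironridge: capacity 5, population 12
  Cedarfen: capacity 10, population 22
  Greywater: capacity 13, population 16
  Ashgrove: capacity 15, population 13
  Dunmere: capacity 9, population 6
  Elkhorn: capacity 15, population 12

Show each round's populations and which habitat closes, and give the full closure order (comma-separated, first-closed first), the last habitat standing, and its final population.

Round 1: Ashgrove=13 Cedarfen=22 Dunmere=6 Elkhorn=12 Greywater=16 Ironridge=12 Juniper=20 → close Cedarfen (overflow 12)
  22÷6 = 3 each, +1 to first 4
Round 2: Ashgrove=17 Dunmere=10 Elkhorn=16 Greywater=20 Ironridge=15 Juniper=23 → close Juniper (overflow 13)
  23÷5 = 4 each, +1 to first 3
Round 3: Ashgrove=22 Dunmere=15 Elkhorn=21 Greywater=24 Ironridge=19 → close Ironridge (overflow 14)
  19÷4 = 4 each, +1 to first 3
Round 4: Ashgrove=27 Dunmere=20 Elkhorn=26 Greywater=28 → close Greywater (overflow 15)
  28÷3 = 9 each, +1 to first 1
Round 5: Ashgrove=37 Dunmere=29 Elkhorn=35 → close Ashgrove (overflow 22)
  37÷2 = 18 each, +1 to first 1
Round 6: Dunmere=48 Elkhorn=53 → close Dunmere (overflow 39)
  48÷1 = 48 each, +1 to first 0

Closure order: Cedarfen, Juniper, Ironridge, Greywater, Ashgrove, Dunmere
Last habitat: Elkhorn with 101 animals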